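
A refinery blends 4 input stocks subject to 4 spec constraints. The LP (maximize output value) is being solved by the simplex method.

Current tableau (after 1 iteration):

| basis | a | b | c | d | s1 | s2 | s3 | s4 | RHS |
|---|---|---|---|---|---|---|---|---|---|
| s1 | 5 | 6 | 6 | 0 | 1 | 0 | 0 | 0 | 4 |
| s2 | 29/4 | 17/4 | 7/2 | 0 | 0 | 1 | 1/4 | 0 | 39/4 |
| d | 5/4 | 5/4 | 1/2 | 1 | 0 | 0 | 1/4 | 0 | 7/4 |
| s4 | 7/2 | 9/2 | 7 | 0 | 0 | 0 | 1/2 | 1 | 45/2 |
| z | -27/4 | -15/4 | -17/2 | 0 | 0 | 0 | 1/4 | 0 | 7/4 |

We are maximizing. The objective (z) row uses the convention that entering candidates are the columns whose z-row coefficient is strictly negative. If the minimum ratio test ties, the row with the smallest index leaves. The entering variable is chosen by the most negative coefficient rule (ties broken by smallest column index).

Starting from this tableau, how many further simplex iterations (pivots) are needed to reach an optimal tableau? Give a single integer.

1

pivot: c in, s1 out → z = 89/12
No improving column remains; optimal.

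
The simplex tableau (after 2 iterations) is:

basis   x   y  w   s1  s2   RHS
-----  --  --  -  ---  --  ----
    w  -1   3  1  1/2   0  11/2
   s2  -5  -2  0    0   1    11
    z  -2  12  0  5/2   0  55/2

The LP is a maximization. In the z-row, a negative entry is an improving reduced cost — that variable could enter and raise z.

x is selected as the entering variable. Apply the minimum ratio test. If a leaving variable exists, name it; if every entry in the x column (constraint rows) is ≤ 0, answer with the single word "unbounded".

x-column entries: row 1: -1, row 2: -5. All ≤ 0, so x can increase without bound; the LP is unbounded in this direction.

unbounded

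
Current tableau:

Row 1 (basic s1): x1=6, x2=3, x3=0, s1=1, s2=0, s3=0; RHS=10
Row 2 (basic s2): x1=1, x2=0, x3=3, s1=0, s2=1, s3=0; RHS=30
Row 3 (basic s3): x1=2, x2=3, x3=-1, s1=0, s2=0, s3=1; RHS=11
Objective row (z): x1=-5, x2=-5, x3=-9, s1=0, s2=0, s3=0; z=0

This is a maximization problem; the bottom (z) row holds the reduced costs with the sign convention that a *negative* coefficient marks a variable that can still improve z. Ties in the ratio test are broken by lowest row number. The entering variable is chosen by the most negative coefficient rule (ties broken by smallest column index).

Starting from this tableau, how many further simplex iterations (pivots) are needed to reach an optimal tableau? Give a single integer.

pivot: x3 in, s2 out → z = 90
pivot: x2 in, s1 out → z = 320/3
No improving column remains; optimal.

2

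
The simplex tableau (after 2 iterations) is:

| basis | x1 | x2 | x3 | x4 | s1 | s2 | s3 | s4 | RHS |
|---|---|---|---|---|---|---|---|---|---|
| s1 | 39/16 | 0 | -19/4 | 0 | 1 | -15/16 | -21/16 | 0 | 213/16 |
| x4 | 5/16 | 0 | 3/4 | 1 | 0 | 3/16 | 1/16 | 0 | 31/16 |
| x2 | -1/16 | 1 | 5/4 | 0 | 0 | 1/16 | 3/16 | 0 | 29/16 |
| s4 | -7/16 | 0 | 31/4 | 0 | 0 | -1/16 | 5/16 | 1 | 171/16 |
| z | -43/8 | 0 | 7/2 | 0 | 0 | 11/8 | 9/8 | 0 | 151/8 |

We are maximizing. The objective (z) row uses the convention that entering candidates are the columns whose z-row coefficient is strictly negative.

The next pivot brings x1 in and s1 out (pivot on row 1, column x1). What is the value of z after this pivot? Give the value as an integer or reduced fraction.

627/13

Minimum ratio for x1: (213/16)/(39/16) = 71/13.
z changes by −(z-row coeff of x1)·ratio = −(-43/8)·(71/13) = 3053/104.
New z = 151/8 + (3053/104) = 627/13.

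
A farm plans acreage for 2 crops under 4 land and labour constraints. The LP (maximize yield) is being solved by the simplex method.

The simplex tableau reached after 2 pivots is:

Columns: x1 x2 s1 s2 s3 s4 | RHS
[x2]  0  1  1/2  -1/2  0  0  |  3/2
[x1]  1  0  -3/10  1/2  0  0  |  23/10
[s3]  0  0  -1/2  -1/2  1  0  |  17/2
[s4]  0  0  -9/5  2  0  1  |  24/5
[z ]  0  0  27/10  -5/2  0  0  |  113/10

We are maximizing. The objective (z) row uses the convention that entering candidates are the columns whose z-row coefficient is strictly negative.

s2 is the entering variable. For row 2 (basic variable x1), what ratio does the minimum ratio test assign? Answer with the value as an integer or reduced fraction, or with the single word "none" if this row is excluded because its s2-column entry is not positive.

23/5

Ratio = RHS / (s2 entry) = (23/10) / (1/2) = 23/5.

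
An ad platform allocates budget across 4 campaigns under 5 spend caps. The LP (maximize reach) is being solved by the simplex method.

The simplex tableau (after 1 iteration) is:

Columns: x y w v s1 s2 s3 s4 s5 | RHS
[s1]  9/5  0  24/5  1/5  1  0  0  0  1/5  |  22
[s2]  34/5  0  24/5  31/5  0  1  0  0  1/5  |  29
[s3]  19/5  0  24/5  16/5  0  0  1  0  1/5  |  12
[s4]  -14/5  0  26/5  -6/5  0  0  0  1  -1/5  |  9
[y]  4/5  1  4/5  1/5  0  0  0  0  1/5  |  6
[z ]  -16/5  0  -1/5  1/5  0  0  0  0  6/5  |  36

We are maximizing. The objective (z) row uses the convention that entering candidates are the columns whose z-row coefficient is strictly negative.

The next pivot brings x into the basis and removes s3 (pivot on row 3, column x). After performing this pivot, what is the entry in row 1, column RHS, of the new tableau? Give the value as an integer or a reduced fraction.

310/19

Pivot element is row 3, column x: 19/5.
Normalize row 3: new (row 3, RHS) = 12/(19/5) = 60/19.
row 1 ← row 1 − (9/5)·(new row 3): 22 − (9/5)·(60/19) = 310/19.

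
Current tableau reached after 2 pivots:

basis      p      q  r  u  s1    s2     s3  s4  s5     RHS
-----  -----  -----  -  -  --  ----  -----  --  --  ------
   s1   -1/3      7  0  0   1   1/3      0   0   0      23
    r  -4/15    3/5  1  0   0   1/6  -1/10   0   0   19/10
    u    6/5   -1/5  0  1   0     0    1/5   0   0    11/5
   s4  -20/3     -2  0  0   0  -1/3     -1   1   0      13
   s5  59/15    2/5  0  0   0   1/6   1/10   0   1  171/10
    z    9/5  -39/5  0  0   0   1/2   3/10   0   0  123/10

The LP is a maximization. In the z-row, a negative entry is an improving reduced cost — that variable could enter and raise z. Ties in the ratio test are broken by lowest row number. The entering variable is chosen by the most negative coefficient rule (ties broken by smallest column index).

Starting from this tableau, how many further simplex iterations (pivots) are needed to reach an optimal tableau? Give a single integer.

3

pivot: q in, r out → z = 37
pivot: p in, s1 out → z = 75/2
pivot: s3 in, p out → z = 264/7
No improving column remains; optimal.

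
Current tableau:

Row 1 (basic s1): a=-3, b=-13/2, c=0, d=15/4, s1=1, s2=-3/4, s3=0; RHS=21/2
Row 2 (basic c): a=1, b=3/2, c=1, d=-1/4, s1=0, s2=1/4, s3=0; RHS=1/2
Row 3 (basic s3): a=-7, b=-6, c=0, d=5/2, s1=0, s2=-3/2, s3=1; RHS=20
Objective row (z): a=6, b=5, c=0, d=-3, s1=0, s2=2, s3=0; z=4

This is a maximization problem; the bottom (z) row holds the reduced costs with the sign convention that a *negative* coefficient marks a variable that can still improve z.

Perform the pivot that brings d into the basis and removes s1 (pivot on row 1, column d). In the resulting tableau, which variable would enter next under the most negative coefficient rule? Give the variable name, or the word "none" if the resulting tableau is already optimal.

b

Pivot element 15/4. New z-row = old z-row − (-3)·(row 1/(15/4)).
Updated z-row coefficients: a: 18/5, b: -1/5, c: 0, d: 0, s1: 4/5, s2: 7/5, s3: 0.
The most negative is -1/5 in column b, so b would enter next.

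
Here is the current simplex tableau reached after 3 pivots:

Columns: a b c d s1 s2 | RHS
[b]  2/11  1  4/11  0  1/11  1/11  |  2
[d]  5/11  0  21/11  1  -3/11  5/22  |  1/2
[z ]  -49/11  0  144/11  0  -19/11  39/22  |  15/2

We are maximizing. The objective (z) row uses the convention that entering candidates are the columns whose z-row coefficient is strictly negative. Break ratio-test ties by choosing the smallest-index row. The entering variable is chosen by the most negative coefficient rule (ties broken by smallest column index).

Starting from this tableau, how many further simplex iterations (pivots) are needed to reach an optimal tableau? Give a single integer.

pivot: a in, d out → z = 62/5
pivot: s1 in, b out → z = 52
No improving column remains; optimal.

2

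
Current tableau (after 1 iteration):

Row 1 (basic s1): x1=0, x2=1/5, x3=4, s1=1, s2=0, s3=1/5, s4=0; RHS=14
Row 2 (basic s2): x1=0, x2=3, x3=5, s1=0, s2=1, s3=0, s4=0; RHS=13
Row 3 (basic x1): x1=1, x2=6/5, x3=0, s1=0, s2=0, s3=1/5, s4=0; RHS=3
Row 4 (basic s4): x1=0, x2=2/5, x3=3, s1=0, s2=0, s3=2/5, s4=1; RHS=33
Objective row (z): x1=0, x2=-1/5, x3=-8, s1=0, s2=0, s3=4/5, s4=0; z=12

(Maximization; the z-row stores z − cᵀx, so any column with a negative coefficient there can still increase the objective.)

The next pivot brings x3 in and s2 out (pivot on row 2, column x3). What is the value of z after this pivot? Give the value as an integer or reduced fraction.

164/5

Minimum ratio for x3: 13/5 = 13/5.
z changes by −(z-row coeff of x3)·ratio = −(-8)·(13/5) = 104/5.
New z = 12 + (104/5) = 164/5.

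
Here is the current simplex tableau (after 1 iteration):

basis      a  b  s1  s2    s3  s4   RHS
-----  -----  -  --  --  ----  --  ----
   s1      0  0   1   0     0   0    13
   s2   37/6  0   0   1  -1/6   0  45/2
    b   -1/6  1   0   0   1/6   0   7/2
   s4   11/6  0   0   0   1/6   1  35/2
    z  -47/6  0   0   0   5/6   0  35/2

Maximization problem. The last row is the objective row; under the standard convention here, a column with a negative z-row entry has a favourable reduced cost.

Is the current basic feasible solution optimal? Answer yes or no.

Column a has objective-row coefficient -47/6, which is negative; an improving pivot exists, so not yet optimal.

no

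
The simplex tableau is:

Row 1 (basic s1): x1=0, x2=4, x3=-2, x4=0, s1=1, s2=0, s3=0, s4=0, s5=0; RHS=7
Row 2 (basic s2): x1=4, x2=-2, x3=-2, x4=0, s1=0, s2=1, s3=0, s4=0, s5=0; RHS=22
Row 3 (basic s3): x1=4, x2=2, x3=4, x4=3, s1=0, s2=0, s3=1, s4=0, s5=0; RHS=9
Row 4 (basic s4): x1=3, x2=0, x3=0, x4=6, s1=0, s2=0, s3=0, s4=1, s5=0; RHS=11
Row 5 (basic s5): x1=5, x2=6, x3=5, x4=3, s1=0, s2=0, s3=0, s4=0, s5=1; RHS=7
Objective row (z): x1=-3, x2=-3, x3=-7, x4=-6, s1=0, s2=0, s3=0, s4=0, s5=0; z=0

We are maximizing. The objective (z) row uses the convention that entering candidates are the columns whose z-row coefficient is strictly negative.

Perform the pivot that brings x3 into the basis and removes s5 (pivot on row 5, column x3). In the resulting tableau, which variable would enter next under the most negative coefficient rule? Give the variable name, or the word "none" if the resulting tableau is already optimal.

Pivot element 5. New z-row = old z-row − (-7)·(row 5/5).
Updated z-row coefficients: x1: 4, x2: 27/5, x3: 0, x4: -9/5, s1: 0, s2: 0, s3: 0, s4: 0, s5: 7/5.
The most negative is -9/5 in column x4, so x4 would enter next.

x4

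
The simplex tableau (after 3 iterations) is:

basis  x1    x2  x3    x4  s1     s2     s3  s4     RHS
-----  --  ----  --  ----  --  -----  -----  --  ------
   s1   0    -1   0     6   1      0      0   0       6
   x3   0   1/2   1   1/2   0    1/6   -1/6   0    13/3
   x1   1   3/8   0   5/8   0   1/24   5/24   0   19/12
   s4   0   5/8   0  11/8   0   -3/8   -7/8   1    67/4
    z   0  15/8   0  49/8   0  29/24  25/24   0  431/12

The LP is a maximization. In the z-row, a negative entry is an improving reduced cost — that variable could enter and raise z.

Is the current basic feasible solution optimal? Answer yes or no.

yes

No objective-row coefficient is strictly negative, so no entering variable exists; the tableau is optimal.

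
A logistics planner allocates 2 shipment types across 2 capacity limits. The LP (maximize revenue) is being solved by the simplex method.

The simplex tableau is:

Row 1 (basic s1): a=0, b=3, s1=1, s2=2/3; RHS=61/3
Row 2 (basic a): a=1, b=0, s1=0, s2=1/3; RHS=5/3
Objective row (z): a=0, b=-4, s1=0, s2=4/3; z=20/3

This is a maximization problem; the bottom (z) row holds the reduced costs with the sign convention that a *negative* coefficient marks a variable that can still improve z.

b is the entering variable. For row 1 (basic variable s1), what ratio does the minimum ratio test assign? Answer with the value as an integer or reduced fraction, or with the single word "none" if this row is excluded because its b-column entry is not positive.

61/9

Ratio = RHS / (b entry) = (61/3) / 3 = 61/9.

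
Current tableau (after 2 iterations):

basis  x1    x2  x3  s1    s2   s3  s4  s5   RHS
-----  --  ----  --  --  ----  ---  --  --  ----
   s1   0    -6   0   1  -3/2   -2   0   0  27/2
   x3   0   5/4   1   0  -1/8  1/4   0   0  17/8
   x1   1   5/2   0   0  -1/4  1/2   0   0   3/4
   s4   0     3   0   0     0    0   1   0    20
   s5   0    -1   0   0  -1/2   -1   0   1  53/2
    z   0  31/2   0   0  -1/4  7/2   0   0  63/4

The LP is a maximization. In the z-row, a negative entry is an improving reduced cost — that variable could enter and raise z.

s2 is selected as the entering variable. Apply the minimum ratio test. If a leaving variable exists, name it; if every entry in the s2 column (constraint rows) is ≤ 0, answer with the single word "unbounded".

s2-column entries: row 1: -3/2, row 2: -1/8, row 3: -1/4, row 4: 0, row 5: -1/2. All ≤ 0, so s2 can increase without bound; the LP is unbounded in this direction.

unbounded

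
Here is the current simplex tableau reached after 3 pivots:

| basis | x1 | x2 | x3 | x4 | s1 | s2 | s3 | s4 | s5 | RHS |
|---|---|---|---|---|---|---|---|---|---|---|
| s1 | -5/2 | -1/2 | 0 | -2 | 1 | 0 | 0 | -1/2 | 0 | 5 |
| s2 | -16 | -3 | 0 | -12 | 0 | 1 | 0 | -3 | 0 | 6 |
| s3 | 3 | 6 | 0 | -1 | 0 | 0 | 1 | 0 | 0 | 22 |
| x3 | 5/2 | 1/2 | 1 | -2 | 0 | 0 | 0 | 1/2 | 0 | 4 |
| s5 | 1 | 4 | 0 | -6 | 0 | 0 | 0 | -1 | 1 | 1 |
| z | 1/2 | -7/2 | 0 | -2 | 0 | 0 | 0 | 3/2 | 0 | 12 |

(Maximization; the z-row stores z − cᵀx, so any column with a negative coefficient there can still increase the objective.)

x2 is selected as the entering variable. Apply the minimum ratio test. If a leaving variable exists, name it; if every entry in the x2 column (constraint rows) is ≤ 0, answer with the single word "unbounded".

s5

Ratios: row 1 (s1): entry -1/2 ≤ 0, skip; row 2 (s2): entry -3 ≤ 0, skip; row 3 (s3): 22/6 = 11/3; row 4 (x3): 4/(1/2) = 8; row 5 (s5): 1/4 = 1/4.
Minimum ratio is in the s5 row, so s5 leaves.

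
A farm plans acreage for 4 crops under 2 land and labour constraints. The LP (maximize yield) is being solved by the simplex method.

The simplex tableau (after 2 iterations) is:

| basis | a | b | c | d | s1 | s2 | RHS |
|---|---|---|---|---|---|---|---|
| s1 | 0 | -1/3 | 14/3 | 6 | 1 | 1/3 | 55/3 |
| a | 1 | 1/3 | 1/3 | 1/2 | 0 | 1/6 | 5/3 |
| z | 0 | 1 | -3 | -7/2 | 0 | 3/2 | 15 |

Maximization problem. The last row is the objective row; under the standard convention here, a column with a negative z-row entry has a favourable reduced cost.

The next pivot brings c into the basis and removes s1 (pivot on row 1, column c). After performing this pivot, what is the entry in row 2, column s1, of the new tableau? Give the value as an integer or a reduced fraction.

Pivot element is row 1, column c: 14/3.
Normalize row 1: new (row 1, s1) = 1/(14/3) = 3/14.
row 2 ← row 2 − (1/3)·(new row 1): 0 − (1/3)·(3/14) = -1/14.

-1/14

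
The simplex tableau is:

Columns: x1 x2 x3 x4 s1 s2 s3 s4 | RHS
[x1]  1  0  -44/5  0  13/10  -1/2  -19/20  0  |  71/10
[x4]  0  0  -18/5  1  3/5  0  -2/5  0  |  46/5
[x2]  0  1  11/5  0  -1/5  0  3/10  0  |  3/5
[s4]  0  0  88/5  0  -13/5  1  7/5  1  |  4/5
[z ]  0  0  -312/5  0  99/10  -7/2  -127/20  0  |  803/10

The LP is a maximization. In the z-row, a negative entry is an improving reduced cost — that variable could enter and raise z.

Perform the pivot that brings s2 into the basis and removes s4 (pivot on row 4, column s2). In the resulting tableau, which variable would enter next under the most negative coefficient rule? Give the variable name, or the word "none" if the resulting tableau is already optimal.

Pivot element 1. New z-row = old z-row − (-7/2)·(row 4/1).
Updated z-row coefficients: x1: 0, x2: 0, x3: -4/5, x4: 0, s1: 4/5, s2: 0, s3: -29/20, s4: 7/2.
The most negative is -29/20 in column s3, so s3 would enter next.

s3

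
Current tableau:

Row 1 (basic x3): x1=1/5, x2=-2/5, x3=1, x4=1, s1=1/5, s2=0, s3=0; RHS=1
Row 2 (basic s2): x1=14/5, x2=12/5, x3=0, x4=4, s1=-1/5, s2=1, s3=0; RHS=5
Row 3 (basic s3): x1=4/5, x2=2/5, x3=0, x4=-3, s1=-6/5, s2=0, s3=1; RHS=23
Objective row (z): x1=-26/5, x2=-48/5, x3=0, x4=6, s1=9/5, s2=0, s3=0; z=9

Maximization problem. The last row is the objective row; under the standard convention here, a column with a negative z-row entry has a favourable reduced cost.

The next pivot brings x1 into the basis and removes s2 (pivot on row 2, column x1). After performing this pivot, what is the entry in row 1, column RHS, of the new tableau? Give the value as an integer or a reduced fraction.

9/14

Pivot element is row 2, column x1: 14/5.
Normalize row 2: new (row 2, RHS) = 5/(14/5) = 25/14.
row 1 ← row 1 − (1/5)·(new row 2): 1 − (1/5)·(25/14) = 9/14.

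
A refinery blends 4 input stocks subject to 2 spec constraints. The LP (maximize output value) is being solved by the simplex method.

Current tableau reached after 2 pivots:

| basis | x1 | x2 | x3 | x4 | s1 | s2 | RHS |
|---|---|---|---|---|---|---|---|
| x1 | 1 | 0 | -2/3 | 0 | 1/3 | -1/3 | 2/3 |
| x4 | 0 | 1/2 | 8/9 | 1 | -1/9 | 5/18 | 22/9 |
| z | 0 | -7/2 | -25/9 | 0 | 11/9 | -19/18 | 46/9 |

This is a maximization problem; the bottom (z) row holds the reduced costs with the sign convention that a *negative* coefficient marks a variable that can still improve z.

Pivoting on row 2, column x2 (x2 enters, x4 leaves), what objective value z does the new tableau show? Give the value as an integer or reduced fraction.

200/9

Minimum ratio for x2: (22/9)/(1/2) = 44/9.
z changes by −(z-row coeff of x2)·ratio = −(-7/2)·(44/9) = 154/9.
New z = 46/9 + (154/9) = 200/9.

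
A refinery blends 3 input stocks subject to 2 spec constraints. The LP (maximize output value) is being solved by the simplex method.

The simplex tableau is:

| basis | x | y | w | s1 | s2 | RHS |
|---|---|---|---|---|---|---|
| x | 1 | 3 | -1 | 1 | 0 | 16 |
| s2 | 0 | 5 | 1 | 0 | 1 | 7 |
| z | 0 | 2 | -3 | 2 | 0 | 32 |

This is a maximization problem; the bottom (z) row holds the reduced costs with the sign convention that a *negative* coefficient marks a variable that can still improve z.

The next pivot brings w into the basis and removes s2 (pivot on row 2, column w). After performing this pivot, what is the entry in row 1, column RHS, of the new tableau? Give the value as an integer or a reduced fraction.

23

Pivot element is row 2, column w: 1.
Normalize row 2: new (row 2, RHS) = 7/1 = 7.
row 1 ← row 1 − (-1)·(new row 2): 16 − (-1)·7 = 23.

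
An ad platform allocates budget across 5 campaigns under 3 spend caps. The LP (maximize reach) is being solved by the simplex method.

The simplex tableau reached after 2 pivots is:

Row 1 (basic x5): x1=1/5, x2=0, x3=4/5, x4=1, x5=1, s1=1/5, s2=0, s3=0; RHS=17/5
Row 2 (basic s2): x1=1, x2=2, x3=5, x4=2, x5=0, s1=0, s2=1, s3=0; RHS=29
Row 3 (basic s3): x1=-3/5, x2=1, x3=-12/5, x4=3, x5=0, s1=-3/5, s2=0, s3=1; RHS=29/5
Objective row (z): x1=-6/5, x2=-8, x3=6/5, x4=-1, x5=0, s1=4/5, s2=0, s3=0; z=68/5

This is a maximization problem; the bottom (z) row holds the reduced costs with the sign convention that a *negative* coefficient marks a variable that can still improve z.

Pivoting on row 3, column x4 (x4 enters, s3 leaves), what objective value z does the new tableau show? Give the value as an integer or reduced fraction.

Minimum ratio for x4: (29/5)/3 = 29/15.
z changes by −(z-row coeff of x4)·ratio = −(-1)·(29/15) = 29/15.
New z = 68/5 + (29/15) = 233/15.

233/15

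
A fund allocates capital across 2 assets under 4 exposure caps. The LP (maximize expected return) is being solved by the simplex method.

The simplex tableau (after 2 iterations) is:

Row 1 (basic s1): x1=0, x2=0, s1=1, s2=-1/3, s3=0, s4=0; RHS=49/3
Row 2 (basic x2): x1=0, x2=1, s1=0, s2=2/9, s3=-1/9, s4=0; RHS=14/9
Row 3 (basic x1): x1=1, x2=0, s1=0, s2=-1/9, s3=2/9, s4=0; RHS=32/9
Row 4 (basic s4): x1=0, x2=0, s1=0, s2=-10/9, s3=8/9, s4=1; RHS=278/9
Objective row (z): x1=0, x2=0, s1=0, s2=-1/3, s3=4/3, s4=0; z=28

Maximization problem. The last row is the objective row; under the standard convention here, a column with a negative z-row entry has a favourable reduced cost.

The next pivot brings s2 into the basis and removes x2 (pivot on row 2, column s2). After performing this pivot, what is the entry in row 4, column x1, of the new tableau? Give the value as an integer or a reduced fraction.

0

Pivot element is row 2, column s2: 2/9.
Normalize row 2: new (row 2, x1) = 0/(2/9) = 0.
row 4 ← row 4 − (-10/9)·(new row 2): 0 − (-10/9)·0 = 0.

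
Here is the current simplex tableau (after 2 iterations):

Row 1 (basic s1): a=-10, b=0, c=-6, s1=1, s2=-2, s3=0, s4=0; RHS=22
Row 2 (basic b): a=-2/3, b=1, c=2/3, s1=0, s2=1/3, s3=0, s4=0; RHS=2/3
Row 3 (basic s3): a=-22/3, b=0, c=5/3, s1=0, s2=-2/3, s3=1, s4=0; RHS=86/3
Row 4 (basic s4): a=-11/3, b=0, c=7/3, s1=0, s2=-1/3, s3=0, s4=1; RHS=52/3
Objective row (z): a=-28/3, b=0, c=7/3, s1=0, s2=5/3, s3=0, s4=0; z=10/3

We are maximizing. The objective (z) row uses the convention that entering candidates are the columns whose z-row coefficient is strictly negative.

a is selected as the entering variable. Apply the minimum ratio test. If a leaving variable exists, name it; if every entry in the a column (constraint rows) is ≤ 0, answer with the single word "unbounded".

unbounded

a-column entries: row 1: -10, row 2: -2/3, row 3: -22/3, row 4: -11/3. All ≤ 0, so a can increase without bound; the LP is unbounded in this direction.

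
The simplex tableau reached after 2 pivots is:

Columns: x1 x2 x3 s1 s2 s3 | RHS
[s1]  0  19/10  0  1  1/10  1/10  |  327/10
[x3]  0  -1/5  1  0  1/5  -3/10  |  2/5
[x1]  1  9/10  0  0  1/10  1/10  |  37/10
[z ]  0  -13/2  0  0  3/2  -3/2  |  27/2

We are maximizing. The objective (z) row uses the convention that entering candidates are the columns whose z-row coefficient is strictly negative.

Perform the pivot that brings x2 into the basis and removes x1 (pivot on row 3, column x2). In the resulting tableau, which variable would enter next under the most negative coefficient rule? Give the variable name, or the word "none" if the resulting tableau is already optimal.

Pivot element 9/10. New z-row = old z-row − (-13/2)·(row 3/(9/10)).
Updated z-row coefficients: x1: 65/9, x2: 0, x3: 0, s1: 0, s2: 20/9, s3: -7/9.
The most negative is -7/9 in column s3, so s3 would enter next.

s3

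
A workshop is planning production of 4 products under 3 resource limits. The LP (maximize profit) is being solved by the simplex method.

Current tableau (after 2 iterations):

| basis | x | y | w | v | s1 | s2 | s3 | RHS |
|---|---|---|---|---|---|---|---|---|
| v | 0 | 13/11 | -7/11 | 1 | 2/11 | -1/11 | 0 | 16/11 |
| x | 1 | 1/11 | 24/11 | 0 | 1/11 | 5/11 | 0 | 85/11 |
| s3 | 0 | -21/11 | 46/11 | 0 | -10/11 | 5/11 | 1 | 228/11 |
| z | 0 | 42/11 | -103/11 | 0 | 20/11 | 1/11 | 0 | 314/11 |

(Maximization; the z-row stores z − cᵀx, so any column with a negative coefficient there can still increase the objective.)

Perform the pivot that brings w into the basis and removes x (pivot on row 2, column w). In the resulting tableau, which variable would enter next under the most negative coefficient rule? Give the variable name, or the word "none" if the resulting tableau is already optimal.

none

Pivot element 24/11. New z-row = old z-row − (-103/11)·(row 2/(24/11)).
Updated z-row coefficients: x: 103/24, y: 101/24, w: 0, v: 0, s1: 53/24, s2: 49/24, s3: 0.
No coefficient is strictly negative; the tableau after this pivot is optimal.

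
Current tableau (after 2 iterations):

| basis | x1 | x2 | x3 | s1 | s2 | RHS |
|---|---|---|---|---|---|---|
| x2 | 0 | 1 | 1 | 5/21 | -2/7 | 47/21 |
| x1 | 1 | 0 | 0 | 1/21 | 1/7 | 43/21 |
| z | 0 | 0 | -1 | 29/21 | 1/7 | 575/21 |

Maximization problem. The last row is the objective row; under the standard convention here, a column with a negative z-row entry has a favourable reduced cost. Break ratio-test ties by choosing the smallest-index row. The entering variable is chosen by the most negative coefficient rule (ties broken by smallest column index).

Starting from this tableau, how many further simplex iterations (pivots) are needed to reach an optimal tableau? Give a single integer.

pivot: x3 in, x2 out → z = 622/21
pivot: s2 in, x1 out → z = 95/3
No improving column remains; optimal.

2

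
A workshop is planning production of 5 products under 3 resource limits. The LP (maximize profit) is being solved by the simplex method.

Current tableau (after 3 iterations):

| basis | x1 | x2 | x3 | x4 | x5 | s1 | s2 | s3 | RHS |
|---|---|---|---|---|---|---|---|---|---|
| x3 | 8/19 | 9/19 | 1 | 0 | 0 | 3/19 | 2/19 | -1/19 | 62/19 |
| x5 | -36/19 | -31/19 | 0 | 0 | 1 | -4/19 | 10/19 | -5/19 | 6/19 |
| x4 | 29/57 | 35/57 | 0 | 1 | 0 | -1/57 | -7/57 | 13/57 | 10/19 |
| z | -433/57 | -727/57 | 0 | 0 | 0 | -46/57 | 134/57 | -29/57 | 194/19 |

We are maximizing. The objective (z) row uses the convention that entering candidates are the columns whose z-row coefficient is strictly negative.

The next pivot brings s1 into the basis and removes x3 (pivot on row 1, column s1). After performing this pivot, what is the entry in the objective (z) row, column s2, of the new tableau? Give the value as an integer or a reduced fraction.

26/9

Pivot element is row 1, column s1: 3/19.
Normalize row 1: new (row 1, s2) = (2/19)/(3/19) = 2/3.
z-row ← z-row − (-46/57)·(new row 1): 134/57 − (-46/57)·(2/3) = 26/9.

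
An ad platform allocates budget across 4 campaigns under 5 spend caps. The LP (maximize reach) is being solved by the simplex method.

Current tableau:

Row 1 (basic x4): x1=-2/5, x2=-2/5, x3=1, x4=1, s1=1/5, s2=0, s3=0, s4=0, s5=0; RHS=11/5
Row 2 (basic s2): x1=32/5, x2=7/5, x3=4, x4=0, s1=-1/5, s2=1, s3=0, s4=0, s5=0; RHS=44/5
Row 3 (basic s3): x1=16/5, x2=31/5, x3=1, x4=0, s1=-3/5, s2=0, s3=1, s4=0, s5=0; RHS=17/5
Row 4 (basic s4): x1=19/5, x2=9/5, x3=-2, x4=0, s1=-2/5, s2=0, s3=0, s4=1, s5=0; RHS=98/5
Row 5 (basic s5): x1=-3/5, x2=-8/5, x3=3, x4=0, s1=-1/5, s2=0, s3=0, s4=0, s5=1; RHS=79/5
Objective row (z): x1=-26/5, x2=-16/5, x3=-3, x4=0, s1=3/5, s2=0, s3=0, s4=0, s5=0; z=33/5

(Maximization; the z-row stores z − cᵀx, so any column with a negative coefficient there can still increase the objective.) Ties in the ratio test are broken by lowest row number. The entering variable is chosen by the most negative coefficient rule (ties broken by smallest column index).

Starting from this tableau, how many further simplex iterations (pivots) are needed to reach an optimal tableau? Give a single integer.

3

pivot: x1 in, s3 out → z = 97/8
pivot: x3 in, s2 out → z = 27/2
pivot: x2 in, x1 out → z = 532/39
No improving column remains; optimal.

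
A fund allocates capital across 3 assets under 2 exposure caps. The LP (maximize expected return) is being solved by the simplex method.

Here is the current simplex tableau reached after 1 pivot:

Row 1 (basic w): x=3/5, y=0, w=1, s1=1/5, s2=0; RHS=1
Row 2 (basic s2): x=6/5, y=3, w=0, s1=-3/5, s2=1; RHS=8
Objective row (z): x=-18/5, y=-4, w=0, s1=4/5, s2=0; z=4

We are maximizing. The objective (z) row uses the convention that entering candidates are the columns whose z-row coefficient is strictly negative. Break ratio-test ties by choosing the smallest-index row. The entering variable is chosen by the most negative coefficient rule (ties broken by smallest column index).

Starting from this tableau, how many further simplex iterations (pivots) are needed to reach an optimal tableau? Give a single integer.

2

pivot: y in, s2 out → z = 44/3
pivot: x in, w out → z = 18
No improving column remains; optimal.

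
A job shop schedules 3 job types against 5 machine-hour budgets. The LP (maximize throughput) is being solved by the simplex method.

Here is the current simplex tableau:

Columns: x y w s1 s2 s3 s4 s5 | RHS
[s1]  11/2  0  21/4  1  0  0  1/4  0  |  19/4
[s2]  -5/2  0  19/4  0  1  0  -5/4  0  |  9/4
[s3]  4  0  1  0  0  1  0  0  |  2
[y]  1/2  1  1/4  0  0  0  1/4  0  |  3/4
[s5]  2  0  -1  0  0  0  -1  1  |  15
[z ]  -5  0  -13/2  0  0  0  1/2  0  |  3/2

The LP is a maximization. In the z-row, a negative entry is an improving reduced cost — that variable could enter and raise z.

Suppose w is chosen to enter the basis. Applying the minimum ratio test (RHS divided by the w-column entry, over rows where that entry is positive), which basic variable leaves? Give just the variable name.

Ratios: row 1 (s1): (19/4)/(21/4) = 19/21; row 2 (s2): (9/4)/(19/4) = 9/19; row 3 (s3): 2/1 = 2; row 4 (y): (3/4)/(1/4) = 3; row 5 (s5): entry -1 ≤ 0, skip.
Minimum ratio 9/19 is in the s2 row, so s2 leaves.

s2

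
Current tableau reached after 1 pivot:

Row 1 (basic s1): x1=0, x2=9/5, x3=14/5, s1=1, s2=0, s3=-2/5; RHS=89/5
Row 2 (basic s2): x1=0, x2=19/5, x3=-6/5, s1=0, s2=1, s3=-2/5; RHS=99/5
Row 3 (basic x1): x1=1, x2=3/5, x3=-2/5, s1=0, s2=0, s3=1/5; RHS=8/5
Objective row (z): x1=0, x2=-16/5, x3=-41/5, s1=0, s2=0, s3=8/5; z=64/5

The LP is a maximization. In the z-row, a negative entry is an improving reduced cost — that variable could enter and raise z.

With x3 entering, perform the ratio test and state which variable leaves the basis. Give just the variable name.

s1

Ratios: row 1 (s1): (89/5)/(14/5) = 89/14; row 2 (s2): entry -6/5 ≤ 0, skip; row 3 (x1): entry -2/5 ≤ 0, skip.
Minimum ratio 89/14 is in the s1 row, so s1 leaves.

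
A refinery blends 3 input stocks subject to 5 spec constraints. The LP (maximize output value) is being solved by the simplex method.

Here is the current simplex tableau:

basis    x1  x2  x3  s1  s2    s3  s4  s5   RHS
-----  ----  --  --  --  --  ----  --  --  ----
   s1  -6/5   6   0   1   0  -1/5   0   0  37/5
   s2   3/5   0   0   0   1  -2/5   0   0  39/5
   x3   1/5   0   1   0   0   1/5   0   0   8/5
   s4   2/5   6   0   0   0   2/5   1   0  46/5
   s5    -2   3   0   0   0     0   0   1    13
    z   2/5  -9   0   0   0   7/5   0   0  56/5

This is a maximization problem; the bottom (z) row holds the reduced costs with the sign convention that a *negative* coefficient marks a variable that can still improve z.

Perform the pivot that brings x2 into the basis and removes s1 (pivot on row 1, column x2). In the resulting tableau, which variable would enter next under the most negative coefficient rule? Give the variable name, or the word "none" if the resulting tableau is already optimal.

x1

Pivot element 6. New z-row = old z-row − (-9)·(row 1/6).
Updated z-row coefficients: x1: -7/5, x2: 0, x3: 0, s1: 3/2, s2: 0, s3: 11/10, s4: 0, s5: 0.
The most negative is -7/5 in column x1, so x1 would enter next.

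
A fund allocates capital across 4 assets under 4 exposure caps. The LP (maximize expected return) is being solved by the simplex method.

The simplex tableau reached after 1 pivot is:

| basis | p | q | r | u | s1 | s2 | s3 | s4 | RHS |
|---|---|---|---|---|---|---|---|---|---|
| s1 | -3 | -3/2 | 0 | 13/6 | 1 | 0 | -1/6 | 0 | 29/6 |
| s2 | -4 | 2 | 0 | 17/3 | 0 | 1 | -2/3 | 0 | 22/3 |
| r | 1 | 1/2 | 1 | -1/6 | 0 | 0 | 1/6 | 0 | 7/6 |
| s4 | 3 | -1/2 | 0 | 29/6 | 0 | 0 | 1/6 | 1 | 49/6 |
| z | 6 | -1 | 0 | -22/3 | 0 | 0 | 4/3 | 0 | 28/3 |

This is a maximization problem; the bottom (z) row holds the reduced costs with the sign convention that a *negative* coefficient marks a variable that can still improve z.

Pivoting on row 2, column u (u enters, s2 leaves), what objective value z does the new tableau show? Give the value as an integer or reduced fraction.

Minimum ratio for u: (22/3)/(17/3) = 22/17.
z changes by −(z-row coeff of u)·ratio = −(-22/3)·(22/17) = 484/51.
New z = 28/3 + (484/51) = 320/17.

320/17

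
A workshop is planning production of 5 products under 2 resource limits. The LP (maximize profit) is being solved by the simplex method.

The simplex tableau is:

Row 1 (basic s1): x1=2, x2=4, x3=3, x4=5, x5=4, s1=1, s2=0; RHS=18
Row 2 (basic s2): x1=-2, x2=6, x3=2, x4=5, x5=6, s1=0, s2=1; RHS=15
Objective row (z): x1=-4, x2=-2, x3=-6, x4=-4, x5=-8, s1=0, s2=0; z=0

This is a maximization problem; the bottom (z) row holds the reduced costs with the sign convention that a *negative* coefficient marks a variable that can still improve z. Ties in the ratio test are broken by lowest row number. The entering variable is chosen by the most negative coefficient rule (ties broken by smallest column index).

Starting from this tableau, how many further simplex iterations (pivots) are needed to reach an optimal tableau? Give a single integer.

2

pivot: x5 in, s2 out → z = 20
pivot: x1 in, s1 out → z = 36
No improving column remains; optimal.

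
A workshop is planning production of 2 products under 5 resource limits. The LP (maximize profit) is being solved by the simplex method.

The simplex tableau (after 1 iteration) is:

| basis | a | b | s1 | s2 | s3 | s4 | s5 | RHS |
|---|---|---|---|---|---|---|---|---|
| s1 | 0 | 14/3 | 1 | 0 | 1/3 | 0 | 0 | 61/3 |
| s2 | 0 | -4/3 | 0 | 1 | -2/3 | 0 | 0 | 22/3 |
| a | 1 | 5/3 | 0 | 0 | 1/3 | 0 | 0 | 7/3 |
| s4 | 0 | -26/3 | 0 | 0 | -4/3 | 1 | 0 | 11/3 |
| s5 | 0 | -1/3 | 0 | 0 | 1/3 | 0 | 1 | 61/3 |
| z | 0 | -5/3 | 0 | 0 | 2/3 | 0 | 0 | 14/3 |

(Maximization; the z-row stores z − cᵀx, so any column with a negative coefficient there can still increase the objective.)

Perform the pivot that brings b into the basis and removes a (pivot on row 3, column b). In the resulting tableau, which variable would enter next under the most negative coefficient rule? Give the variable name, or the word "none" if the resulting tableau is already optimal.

Pivot element 5/3. New z-row = old z-row − (-5/3)·(row 3/(5/3)).
Updated z-row coefficients: a: 1, b: 0, s1: 0, s2: 0, s3: 1, s4: 0, s5: 0.
No coefficient is strictly negative; the tableau after this pivot is optimal.

none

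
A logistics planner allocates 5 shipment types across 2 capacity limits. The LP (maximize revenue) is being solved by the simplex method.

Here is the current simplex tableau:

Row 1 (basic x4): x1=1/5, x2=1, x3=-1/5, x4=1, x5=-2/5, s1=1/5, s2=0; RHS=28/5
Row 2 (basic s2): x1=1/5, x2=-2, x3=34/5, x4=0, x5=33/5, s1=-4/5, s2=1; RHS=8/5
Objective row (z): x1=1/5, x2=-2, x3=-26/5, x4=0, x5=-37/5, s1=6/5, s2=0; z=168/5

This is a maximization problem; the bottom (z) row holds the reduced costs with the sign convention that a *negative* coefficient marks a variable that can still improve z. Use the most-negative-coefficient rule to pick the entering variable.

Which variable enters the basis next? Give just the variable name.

x5

Objective-row coefficients: x1: 1/5, x2: -2, x3: -26/5, x4: 0, x5: -37/5, s1: 6/5, s2: 0.
The most negative is -37/5 in column x5, so x5 enters.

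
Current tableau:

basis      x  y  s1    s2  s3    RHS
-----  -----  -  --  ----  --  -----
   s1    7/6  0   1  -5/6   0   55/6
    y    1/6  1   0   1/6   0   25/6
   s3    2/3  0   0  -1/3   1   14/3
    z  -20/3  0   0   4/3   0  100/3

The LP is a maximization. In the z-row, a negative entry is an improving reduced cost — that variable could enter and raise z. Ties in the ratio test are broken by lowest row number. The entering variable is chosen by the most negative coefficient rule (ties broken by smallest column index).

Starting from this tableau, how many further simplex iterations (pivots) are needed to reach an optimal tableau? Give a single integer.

2

pivot: x in, s3 out → z = 80
pivot: s2 in, y out → z = 104
No improving column remains; optimal.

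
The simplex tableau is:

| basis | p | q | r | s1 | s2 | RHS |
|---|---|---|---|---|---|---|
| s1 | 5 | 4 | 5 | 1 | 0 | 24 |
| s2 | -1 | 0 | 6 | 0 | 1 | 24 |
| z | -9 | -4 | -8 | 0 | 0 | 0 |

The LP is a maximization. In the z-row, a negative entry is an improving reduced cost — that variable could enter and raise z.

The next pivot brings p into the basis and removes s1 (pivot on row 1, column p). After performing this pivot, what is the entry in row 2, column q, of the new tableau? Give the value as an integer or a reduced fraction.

Pivot element is row 1, column p: 5.
Normalize row 1: new (row 1, q) = 4/5 = 4/5.
row 2 ← row 2 − (-1)·(new row 1): 0 − (-1)·(4/5) = 4/5.

4/5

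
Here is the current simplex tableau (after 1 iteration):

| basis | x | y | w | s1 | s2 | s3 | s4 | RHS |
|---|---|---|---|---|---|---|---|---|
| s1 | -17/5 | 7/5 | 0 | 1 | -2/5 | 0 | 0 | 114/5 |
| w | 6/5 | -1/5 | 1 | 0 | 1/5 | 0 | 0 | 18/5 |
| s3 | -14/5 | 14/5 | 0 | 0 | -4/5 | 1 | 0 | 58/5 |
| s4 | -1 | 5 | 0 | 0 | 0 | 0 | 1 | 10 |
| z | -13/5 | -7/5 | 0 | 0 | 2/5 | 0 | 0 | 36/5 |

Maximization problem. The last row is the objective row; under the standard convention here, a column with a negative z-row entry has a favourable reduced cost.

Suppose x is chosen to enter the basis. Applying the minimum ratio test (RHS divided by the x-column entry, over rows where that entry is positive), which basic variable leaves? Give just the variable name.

w

Ratios: row 1 (s1): entry -17/5 ≤ 0, skip; row 2 (w): (18/5)/(6/5) = 3; row 3 (s3): entry -14/5 ≤ 0, skip; row 4 (s4): entry -1 ≤ 0, skip.
Minimum ratio 3 is in the w row, so w leaves.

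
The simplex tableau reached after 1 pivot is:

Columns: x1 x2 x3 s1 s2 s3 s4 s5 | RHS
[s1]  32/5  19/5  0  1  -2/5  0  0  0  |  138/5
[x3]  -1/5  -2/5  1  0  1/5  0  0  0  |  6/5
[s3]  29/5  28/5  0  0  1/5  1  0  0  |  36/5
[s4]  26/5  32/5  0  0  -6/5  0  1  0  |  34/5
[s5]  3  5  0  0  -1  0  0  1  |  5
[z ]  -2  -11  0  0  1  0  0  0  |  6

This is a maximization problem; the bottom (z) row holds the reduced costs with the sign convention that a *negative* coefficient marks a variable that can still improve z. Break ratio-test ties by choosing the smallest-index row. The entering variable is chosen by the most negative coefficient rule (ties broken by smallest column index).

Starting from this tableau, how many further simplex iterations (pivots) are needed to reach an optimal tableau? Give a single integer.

pivot: x2 in, s5 out → z = 17
pivot: s2 in, s3 out → z = 203/11
No improving column remains; optimal.

2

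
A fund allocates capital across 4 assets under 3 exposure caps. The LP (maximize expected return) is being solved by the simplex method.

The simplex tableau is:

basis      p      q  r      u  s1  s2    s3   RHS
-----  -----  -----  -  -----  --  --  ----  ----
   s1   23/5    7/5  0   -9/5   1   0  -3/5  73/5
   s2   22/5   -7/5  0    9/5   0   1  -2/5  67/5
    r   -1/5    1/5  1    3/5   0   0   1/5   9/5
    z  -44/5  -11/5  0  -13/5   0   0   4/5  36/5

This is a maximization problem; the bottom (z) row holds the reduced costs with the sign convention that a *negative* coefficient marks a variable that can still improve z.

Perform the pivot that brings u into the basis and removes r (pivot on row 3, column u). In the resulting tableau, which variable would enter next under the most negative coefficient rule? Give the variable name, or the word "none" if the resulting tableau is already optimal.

p

Pivot element 3/5. New z-row = old z-row − (-13/5)·(row 3/(3/5)).
Updated z-row coefficients: p: -29/3, q: -4/3, r: 13/3, u: 0, s1: 0, s2: 0, s3: 5/3.
The most negative is -29/3 in column p, so p would enter next.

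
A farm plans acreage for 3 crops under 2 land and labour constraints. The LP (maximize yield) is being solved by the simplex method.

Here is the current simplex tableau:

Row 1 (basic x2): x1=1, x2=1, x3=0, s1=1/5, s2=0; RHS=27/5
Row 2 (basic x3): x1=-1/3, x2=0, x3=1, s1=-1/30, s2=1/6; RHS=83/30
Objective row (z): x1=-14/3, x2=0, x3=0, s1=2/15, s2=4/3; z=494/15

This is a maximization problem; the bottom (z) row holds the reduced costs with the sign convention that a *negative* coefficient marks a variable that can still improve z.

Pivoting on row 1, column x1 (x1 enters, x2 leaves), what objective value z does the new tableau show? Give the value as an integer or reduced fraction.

Minimum ratio for x1: (27/5)/1 = 27/5.
z changes by −(z-row coeff of x1)·ratio = −(-14/3)·(27/5) = 126/5.
New z = 494/15 + (126/5) = 872/15.

872/15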